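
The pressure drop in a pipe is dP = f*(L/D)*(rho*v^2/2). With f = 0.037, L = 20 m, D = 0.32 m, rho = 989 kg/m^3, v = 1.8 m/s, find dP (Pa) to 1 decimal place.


dP = f * (L/D) * (rho*v^2/2)
dP = 0.037 * (20/0.32) * (989*1.8^2/2)
L/D = 62.5
rho*v^2/2 = 989*3.24/2 = 1602.18
dP = 0.037 * 62.5 * 1602.18
dP = 3705.0 Pa


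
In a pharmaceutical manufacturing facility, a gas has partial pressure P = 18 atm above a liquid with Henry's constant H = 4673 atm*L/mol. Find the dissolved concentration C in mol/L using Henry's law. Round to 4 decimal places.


C = P / H
C = 18 / 4673
C = 0.0039 mol/L


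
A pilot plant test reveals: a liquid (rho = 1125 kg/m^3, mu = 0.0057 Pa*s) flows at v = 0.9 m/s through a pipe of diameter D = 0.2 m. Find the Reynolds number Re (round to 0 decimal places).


Re = rho * v * D / mu
Re = 1125 * 0.9 * 0.2 / 0.0057
Re = 202.5 / 0.0057
Re = 35526


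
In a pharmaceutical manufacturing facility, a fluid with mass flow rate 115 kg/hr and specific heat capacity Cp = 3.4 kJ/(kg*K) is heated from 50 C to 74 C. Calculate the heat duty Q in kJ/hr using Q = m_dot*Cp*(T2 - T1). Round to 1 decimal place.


Q = m_dot * Cp * (T2 - T1)
Q = 115 * 3.4 * (74 - 50)
Q = 115 * 3.4 * 24
Q = 9384.0 kJ/hr


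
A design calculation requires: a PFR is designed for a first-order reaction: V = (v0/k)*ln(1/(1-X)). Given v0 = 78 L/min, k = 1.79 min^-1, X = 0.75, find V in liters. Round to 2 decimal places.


V = (v0/k) * ln(1/(1-X))
V = (78/1.79) * ln(1/(1-0.75))
V = 43.575419 * ln(4.0)
V = 43.575419 * 1.386294
V = 60.41 L


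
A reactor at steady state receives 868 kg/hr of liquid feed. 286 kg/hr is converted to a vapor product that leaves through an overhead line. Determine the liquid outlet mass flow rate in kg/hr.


Steady-state mass balance on the main outlet: F_out = F_in - F_removed
F_out = 868 - 286
F_out = 582 kg/hr


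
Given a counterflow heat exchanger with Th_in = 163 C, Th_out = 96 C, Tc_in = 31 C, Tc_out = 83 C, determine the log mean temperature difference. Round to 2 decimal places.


dT1 = Th_in - Tc_out = 163 - 83 = 80
dT2 = Th_out - Tc_in = 96 - 31 = 65
LMTD = (dT1 - dT2) / ln(dT1/dT2)
LMTD = (80 - 65) / ln(80/65)
LMTD = 72.24 K


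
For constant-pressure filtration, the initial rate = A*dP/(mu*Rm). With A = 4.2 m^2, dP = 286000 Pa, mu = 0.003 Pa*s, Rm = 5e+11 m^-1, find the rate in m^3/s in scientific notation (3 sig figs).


rate = A * dP / (mu * Rm)
rate = 4.2 * 286000 / (0.003 * 5e+11)
rate = 1201200.0 / 1.500e+09
rate = 8.01e-04 m^3/s


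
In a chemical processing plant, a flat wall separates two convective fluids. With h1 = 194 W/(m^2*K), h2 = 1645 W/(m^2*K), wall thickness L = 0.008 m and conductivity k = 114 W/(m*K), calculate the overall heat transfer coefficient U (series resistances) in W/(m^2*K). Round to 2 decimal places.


1/U = 1/h1 + L/k + 1/h2
1/U = 1/194 + 0.008/114 + 1/1645
1/U = 0.0051546392 + 7.01754e-05 + 0.0006079027
1/U = 0.0058327173
U = 171.45 W/(m^2*K)


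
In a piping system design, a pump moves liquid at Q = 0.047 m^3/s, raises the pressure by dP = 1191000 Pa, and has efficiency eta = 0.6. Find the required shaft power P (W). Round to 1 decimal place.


P = Q * dP / eta
P = 0.047 * 1191000 / 0.6
P = 55977.0 / 0.6
P = 93295.0 W


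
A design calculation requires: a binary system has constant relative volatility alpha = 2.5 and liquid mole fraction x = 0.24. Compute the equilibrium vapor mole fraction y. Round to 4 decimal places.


y = alpha*x / (1 + (alpha-1)*x)
y = 2.5*0.24 / (1 + (2.5-1)*0.24)
y = 0.6 / (1 + 0.36)
y = 0.6 / 1.36
y = 0.4412


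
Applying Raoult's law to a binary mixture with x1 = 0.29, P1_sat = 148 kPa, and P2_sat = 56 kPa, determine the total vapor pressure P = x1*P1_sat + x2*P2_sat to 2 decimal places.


P = x1*P1_sat + x2*P2_sat
x2 = 1 - x1 = 1 - 0.29 = 0.71
P = 0.29*148 + 0.71*56
P = 42.92 + 39.76
P = 82.68 kPa


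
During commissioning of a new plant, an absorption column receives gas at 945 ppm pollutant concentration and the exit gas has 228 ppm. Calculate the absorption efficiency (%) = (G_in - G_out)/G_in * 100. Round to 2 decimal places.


Efficiency = (G_in - G_out) / G_in * 100%
Efficiency = (945 - 228) / 945 * 100
Efficiency = 717 / 945 * 100
Efficiency = 75.87%


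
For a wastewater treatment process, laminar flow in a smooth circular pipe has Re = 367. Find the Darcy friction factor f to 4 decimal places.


f = 64 / Re
f = 64 / 367
f = 0.1744


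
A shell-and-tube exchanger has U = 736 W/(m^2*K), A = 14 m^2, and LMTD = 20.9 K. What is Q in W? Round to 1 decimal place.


Q = U * A * LMTD
Q = 736 * 14 * 20.9
Q = 215353.6 W


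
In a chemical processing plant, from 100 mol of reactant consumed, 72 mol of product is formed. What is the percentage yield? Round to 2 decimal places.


Yield = (moles product / moles consumed) * 100%
Yield = (72 / 100) * 100
Yield = 0.72 * 100
Yield = 72.00%


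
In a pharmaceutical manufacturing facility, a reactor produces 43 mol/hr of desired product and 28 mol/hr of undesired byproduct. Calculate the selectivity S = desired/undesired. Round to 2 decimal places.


S = desired product rate / undesired product rate
S = 43 / 28
S = 1.54


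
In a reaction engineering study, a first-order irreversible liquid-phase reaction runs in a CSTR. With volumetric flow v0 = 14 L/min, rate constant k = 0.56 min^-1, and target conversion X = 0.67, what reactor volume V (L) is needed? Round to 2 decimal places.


V = v0 * X / (k * (1 - X))
V = 14 * 0.67 / (0.56 * (1 - 0.67))
V = 9.38 / (0.56 * 0.33)
V = 9.38 / 0.1848
V = 50.76 L


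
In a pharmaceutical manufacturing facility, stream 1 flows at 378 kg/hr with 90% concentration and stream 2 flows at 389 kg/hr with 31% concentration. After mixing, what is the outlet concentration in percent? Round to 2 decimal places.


Mass balance on solute: F1*x1 + F2*x2 = F3*x3
F3 = F1 + F2 = 378 + 389 = 767 kg/hr
x3 = (F1*x1 + F2*x2)/F3
x3 = (378*0.9 + 389*0.31) / 767
x3 = 60.08%


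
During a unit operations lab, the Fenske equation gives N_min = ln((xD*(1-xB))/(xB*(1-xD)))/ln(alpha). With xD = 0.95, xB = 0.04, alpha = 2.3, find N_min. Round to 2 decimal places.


N_min = ln((xD*(1-xB))/(xB*(1-xD))) / ln(alpha)
Numerator inside ln: 0.912 / 0.002 = 456.0
ln(456.0) = 6.122493
ln(alpha) = ln(2.3) = 0.832909
N_min = 6.122493 / 0.832909 = 7.35


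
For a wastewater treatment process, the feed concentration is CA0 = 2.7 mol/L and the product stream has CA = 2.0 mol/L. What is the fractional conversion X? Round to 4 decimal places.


X = (CA0 - CA) / CA0
X = (2.7 - 2.0) / 2.7
X = 0.7 / 2.7
X = 0.2593


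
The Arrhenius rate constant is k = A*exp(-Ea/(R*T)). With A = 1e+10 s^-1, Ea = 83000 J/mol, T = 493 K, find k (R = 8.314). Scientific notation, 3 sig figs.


k = A * exp(-Ea/(R*T))
k = 1e+10 * exp(-83000 / (8.314 * 493))
k = 1e+10 * exp(-20.249819)
k = 1.61e+01


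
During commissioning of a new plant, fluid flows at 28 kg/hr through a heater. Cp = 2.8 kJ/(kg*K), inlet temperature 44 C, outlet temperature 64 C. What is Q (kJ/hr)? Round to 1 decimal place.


Q = m_dot * Cp * (T2 - T1)
Q = 28 * 2.8 * (64 - 44)
Q = 28 * 2.8 * 20
Q = 1568.0 kJ/hr


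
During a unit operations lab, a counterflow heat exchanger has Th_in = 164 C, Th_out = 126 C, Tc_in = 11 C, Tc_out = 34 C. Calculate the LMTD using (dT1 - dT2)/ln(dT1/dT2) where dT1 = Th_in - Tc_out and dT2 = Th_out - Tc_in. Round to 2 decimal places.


dT1 = Th_in - Tc_out = 164 - 34 = 130
dT2 = Th_out - Tc_in = 126 - 11 = 115
LMTD = (dT1 - dT2) / ln(dT1/dT2)
LMTD = (130 - 115) / ln(130/115)
LMTD = 122.35 K


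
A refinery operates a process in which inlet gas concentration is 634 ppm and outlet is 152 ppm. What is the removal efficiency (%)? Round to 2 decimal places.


Efficiency = (G_in - G_out) / G_in * 100%
Efficiency = (634 - 152) / 634 * 100
Efficiency = 482 / 634 * 100
Efficiency = 76.03%


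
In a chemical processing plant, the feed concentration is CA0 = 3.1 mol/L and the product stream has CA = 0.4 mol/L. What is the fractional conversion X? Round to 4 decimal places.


X = (CA0 - CA) / CA0
X = (3.1 - 0.4) / 3.1
X = 2.7 / 3.1
X = 0.8710


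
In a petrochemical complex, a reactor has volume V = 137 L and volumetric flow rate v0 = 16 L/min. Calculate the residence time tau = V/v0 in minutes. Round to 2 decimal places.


tau = V / v0
tau = 137 / 16
tau = 8.56 min


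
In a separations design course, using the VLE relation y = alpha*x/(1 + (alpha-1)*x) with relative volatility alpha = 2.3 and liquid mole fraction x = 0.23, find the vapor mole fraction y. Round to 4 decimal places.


y = alpha*x / (1 + (alpha-1)*x)
y = 2.3*0.23 / (1 + (2.3-1)*0.23)
y = 0.529 / (1 + 0.299)
y = 0.529 / 1.299
y = 0.4072


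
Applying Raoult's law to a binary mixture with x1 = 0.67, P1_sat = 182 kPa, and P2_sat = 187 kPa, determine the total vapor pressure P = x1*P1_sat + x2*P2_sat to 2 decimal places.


P = x1*P1_sat + x2*P2_sat
x2 = 1 - x1 = 1 - 0.67 = 0.33
P = 0.67*182 + 0.33*187
P = 121.94 + 61.71
P = 183.65 kPa


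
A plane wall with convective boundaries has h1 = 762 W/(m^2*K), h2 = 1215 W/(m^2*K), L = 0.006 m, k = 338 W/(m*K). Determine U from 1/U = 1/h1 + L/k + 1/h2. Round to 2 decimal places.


1/U = 1/h1 + L/k + 1/h2
1/U = 1/762 + 0.006/338 + 1/1215
1/U = 0.001312336 + 1.77515e-05 + 0.0008230453
1/U = 0.0021531328
U = 464.44 W/(m^2*K)


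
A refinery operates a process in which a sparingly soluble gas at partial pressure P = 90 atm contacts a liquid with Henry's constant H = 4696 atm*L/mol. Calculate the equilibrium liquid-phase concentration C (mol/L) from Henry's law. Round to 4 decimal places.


C = P / H
C = 90 / 4696
C = 0.0192 mol/L


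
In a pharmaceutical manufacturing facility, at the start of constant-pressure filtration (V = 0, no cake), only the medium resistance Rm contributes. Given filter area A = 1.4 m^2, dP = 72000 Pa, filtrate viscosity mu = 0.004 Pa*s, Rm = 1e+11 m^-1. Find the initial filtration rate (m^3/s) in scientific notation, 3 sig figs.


rate = A * dP / (mu * Rm)
rate = 1.4 * 72000 / (0.004 * 1e+11)
rate = 100800.0 / 4.000e+08
rate = 2.52e-04 m^3/s


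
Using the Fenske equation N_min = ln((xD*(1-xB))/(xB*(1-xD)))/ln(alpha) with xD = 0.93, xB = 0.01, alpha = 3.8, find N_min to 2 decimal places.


N_min = ln((xD*(1-xB))/(xB*(1-xD))) / ln(alpha)
Numerator inside ln: 0.9207 / 0.0007 = 1315.285714
ln(1315.285714) = 7.181809
ln(alpha) = ln(3.8) = 1.335001
N_min = 7.181809 / 1.335001 = 5.38


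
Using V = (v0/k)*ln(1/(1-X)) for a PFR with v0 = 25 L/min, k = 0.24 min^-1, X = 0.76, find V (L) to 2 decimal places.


V = (v0/k) * ln(1/(1-X))
V = (25/0.24) * ln(1/(1-0.76))
V = 104.166667 * ln(4.166667)
V = 104.166667 * 1.427116
V = 148.66 L


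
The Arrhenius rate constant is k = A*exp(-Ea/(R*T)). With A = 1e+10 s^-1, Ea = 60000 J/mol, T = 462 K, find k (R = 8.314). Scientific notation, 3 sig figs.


k = A * exp(-Ea/(R*T))
k = 1e+10 * exp(-60000 / (8.314 * 462))
k = 1e+10 * exp(-15.620656)
k = 1.64e+03


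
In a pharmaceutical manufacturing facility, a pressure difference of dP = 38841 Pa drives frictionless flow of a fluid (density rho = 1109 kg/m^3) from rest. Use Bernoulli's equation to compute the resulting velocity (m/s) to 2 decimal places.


v = sqrt(2*dP/rho)
v = sqrt(2*38841/1109)
v = sqrt(70.046889)
v = 8.37 m/s


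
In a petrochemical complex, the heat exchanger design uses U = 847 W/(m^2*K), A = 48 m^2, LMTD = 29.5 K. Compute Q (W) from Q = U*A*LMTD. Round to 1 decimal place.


Q = U * A * LMTD
Q = 847 * 48 * 29.5
Q = 1199352.0 W


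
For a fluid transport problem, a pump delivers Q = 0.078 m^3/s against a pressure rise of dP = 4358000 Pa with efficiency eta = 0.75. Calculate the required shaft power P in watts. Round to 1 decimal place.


P = Q * dP / eta
P = 0.078 * 4358000 / 0.75
P = 339924.0 / 0.75
P = 453232.0 W


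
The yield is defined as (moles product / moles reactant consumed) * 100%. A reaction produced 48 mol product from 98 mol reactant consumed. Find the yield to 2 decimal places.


Yield = (moles product / moles consumed) * 100%
Yield = (48 / 98) * 100
Yield = 0.4898 * 100
Yield = 48.98%


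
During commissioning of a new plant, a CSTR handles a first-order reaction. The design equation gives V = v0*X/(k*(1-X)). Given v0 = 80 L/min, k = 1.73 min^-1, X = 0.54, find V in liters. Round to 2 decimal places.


V = v0 * X / (k * (1 - X))
V = 80 * 0.54 / (1.73 * (1 - 0.54))
V = 43.2 / (1.73 * 0.46)
V = 43.2 / 0.7958
V = 54.28 L


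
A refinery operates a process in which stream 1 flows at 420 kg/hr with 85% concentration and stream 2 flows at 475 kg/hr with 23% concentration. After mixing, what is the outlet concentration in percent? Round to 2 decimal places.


Mass balance on solute: F1*x1 + F2*x2 = F3*x3
F3 = F1 + F2 = 420 + 475 = 895 kg/hr
x3 = (F1*x1 + F2*x2)/F3
x3 = (420*0.85 + 475*0.23) / 895
x3 = 52.09%


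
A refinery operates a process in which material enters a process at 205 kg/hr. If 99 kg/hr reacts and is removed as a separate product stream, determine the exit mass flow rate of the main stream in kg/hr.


Steady-state mass balance on the main outlet: F_out = F_in - F_removed
F_out = 205 - 99
F_out = 106 kg/hr


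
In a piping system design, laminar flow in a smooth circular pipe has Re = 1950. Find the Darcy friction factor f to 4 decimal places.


f = 64 / Re
f = 64 / 1950
f = 0.0328


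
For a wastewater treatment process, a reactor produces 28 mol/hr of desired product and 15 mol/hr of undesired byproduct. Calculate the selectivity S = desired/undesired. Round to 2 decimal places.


S = desired product rate / undesired product rate
S = 28 / 15
S = 1.87


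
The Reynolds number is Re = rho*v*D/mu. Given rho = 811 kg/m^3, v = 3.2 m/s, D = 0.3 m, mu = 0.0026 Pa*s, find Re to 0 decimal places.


Re = rho * v * D / mu
Re = 811 * 3.2 * 0.3 / 0.0026
Re = 778.56 / 0.0026
Re = 299446


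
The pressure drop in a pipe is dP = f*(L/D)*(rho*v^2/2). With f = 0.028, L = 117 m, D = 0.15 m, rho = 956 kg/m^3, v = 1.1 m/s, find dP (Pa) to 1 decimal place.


dP = f * (L/D) * (rho*v^2/2)
dP = 0.028 * (117/0.15) * (956*1.1^2/2)
L/D = 780.0
rho*v^2/2 = 956*1.21/2 = 578.38
dP = 0.028 * 780.0 * 578.38
dP = 12631.8 Pa


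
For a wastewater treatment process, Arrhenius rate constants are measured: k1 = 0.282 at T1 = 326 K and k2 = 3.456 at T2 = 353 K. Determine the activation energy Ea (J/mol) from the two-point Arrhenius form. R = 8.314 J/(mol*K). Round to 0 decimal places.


Ea = R * ln(k2/k1) / (1/T1 - 1/T2)
ln(k2/k1) = ln(3.456/0.282) = 2.5059601
1/T1 - 1/T2 = 1/326 - 1/353 = 0.000234623473
Ea = 8.314 * 2.5059601 / 0.000234623473
Ea = 88800 J/mol


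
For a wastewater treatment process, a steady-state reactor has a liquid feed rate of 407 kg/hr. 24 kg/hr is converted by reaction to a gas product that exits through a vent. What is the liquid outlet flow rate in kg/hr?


Steady-state mass balance on the main outlet: F_out = F_in - F_removed
F_out = 407 - 24
F_out = 383 kg/hr


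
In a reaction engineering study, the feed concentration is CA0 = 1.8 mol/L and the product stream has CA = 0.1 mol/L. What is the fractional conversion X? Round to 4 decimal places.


X = (CA0 - CA) / CA0
X = (1.8 - 0.1) / 1.8
X = 1.7 / 1.8
X = 0.9444


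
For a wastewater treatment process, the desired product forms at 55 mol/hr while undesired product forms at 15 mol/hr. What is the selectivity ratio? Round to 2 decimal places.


S = desired product rate / undesired product rate
S = 55 / 15
S = 3.67


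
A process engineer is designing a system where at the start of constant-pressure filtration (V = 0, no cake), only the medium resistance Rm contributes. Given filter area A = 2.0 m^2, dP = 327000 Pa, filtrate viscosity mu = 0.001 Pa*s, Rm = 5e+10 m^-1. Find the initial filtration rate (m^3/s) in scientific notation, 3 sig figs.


rate = A * dP / (mu * Rm)
rate = 2.0 * 327000 / (0.001 * 5e+10)
rate = 654000.0 / 5.000e+07
rate = 1.31e-02 m^3/s


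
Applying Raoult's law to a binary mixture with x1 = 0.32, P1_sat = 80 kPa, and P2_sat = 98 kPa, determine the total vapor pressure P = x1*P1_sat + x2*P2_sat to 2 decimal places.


P = x1*P1_sat + x2*P2_sat
x2 = 1 - x1 = 1 - 0.32 = 0.68
P = 0.32*80 + 0.68*98
P = 25.6 + 66.64
P = 92.24 kPa


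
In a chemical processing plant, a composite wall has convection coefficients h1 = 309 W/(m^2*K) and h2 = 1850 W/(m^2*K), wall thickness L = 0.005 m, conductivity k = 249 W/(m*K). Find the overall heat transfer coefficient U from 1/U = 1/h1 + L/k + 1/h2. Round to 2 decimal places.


1/U = 1/h1 + L/k + 1/h2
1/U = 1/309 + 0.005/249 + 1/1850
1/U = 0.003236246 + 2.00803e-05 + 0.0005405405
1/U = 0.0037968668
U = 263.38 W/(m^2*K)


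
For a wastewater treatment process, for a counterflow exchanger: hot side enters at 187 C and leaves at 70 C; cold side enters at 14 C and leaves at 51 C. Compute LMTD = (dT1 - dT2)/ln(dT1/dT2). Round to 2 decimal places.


dT1 = Th_in - Tc_out = 187 - 51 = 136
dT2 = Th_out - Tc_in = 70 - 14 = 56
LMTD = (dT1 - dT2) / ln(dT1/dT2)
LMTD = (136 - 56) / ln(136/56)
LMTD = 90.16 K


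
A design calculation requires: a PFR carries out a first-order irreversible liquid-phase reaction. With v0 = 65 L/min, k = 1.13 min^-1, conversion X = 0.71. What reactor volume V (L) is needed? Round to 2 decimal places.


V = (v0/k) * ln(1/(1-X))
V = (65/1.13) * ln(1/(1-0.71))
V = 57.522124 * ln(3.448276)
V = 57.522124 * 1.237874
V = 71.21 L


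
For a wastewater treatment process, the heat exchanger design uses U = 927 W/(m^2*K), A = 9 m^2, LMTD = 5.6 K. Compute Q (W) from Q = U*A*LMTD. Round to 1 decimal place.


Q = U * A * LMTD
Q = 927 * 9 * 5.6
Q = 46720.8 W


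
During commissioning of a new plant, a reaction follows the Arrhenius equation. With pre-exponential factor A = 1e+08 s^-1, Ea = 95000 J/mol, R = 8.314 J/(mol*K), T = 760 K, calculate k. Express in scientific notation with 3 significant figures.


k = A * exp(-Ea/(R*T))
k = 1e+08 * exp(-95000 / (8.314 * 760))
k = 1e+08 * exp(-15.034881)
k = 2.95e+01


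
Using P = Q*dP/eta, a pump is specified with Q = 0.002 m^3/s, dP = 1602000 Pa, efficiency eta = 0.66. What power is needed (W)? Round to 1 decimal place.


P = Q * dP / eta
P = 0.002 * 1602000 / 0.66
P = 3204.0 / 0.66
P = 4854.5 W


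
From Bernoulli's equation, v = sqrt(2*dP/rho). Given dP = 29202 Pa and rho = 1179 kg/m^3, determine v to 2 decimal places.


v = sqrt(2*dP/rho)
v = sqrt(2*29202/1179)
v = sqrt(49.536896)
v = 7.04 m/s


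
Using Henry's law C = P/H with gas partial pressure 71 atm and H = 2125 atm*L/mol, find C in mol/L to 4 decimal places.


C = P / H
C = 71 / 2125
C = 0.0334 mol/L


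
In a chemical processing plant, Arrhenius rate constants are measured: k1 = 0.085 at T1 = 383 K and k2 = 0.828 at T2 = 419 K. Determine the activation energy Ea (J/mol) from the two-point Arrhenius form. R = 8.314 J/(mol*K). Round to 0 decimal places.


Ea = R * ln(k2/k1) / (1/T1 - 1/T2)
ln(k2/k1) = ln(0.828/0.085) = 2.2763619
1/T1 - 1/T2 = 1/383 - 1/419 = 0.000224331213
Ea = 8.314 * 2.2763619 / 0.000224331213
Ea = 84365 J/mol


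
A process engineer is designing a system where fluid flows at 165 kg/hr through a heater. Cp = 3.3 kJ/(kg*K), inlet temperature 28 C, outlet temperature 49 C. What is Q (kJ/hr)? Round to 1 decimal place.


Q = m_dot * Cp * (T2 - T1)
Q = 165 * 3.3 * (49 - 28)
Q = 165 * 3.3 * 21
Q = 11434.5 kJ/hr


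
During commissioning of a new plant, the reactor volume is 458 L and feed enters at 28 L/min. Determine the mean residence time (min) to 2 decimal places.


tau = V / v0
tau = 458 / 28
tau = 16.36 min


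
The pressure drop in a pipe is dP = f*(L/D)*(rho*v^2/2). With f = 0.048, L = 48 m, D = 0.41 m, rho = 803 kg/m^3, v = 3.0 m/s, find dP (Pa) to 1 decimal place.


dP = f * (L/D) * (rho*v^2/2)
dP = 0.048 * (48/0.41) * (803*3.0^2/2)
L/D = 117.07317073
rho*v^2/2 = 803*9.0/2 = 3613.5
dP = 0.048 * 117.07317073 * 3613.5
dP = 20306.1 Pa


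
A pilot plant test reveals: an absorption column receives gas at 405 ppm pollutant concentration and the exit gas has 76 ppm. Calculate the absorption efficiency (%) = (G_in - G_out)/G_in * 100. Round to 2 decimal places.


Efficiency = (G_in - G_out) / G_in * 100%
Efficiency = (405 - 76) / 405 * 100
Efficiency = 329 / 405 * 100
Efficiency = 81.23%


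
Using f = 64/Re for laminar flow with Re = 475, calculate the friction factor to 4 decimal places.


f = 64 / Re
f = 64 / 475
f = 0.1347


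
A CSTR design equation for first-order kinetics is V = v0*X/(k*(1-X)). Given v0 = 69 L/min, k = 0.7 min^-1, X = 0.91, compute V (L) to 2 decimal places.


V = v0 * X / (k * (1 - X))
V = 69 * 0.91 / (0.7 * (1 - 0.91))
V = 62.79 / (0.7 * 0.09)
V = 62.79 / 0.063
V = 996.67 L


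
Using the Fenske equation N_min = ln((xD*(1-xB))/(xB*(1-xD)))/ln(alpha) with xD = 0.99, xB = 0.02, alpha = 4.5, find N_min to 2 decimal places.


N_min = ln((xD*(1-xB))/(xB*(1-xD))) / ln(alpha)
Numerator inside ln: 0.9702 / 0.0002 = 4851.0
ln(4851.0) = 8.48694
ln(alpha) = ln(4.5) = 1.504077
N_min = 8.48694 / 1.504077 = 5.64


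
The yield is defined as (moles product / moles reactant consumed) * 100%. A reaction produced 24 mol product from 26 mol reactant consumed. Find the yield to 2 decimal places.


Yield = (moles product / moles consumed) * 100%
Yield = (24 / 26) * 100
Yield = 0.9231 * 100
Yield = 92.31%


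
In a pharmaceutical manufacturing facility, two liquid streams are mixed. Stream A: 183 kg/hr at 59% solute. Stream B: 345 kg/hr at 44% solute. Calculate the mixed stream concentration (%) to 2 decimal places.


Mass balance on solute: F1*x1 + F2*x2 = F3*x3
F3 = F1 + F2 = 183 + 345 = 528 kg/hr
x3 = (F1*x1 + F2*x2)/F3
x3 = (183*0.59 + 345*0.44) / 528
x3 = 49.20%


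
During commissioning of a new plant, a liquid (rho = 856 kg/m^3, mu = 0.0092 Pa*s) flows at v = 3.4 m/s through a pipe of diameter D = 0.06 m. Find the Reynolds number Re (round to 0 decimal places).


Re = rho * v * D / mu
Re = 856 * 3.4 * 0.06 / 0.0092
Re = 174.624 / 0.0092
Re = 18981


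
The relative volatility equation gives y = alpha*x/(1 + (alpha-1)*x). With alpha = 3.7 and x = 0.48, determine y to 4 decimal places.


y = alpha*x / (1 + (alpha-1)*x)
y = 3.7*0.48 / (1 + (3.7-1)*0.48)
y = 1.776 / (1 + 1.296)
y = 1.776 / 2.296
y = 0.7735


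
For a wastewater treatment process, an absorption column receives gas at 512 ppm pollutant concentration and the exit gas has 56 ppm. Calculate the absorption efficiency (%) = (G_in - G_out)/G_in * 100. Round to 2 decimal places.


Efficiency = (G_in - G_out) / G_in * 100%
Efficiency = (512 - 56) / 512 * 100
Efficiency = 456 / 512 * 100
Efficiency = 89.06%


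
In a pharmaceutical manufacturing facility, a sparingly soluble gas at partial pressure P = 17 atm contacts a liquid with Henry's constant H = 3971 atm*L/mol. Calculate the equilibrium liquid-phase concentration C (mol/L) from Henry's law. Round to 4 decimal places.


C = P / H
C = 17 / 3971
C = 0.0043 mol/L


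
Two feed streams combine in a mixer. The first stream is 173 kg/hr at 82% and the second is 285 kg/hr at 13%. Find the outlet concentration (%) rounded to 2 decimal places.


Mass balance on solute: F1*x1 + F2*x2 = F3*x3
F3 = F1 + F2 = 173 + 285 = 458 kg/hr
x3 = (F1*x1 + F2*x2)/F3
x3 = (173*0.82 + 285*0.13) / 458
x3 = 39.06%


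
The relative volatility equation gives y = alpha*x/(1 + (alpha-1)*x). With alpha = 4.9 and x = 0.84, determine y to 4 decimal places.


y = alpha*x / (1 + (alpha-1)*x)
y = 4.9*0.84 / (1 + (4.9-1)*0.84)
y = 4.116 / (1 + 3.276)
y = 4.116 / 4.276
y = 0.9626


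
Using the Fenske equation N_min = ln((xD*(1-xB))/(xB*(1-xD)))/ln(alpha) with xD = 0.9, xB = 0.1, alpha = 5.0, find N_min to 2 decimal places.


N_min = ln((xD*(1-xB))/(xB*(1-xD))) / ln(alpha)
Numerator inside ln: 0.81 / 0.01 = 81.0
ln(81.0) = 4.394449
ln(alpha) = ln(5.0) = 1.609438
N_min = 4.394449 / 1.609438 = 2.73


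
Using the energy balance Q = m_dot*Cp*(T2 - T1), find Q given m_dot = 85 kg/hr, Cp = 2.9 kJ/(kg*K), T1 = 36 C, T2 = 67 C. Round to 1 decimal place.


Q = m_dot * Cp * (T2 - T1)
Q = 85 * 2.9 * (67 - 36)
Q = 85 * 2.9 * 31
Q = 7641.5 kJ/hr


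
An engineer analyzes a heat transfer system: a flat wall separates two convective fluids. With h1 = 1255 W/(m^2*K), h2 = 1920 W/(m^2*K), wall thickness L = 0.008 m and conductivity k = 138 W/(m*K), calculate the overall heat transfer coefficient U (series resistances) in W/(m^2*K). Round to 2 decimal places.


1/U = 1/h1 + L/k + 1/h2
1/U = 1/1255 + 0.008/138 + 1/1920
1/U = 0.0007968127 + 5.7971e-05 + 0.0005208333
1/U = 0.001375617
U = 726.95 W/(m^2*K)


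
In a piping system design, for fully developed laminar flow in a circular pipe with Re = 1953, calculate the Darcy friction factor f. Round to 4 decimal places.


f = 64 / Re
f = 64 / 1953
f = 0.0328


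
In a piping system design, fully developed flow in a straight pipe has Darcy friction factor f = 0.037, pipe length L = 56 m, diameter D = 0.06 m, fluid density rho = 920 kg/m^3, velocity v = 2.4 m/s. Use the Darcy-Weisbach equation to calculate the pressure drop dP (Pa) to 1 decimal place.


dP = f * (L/D) * (rho*v^2/2)
dP = 0.037 * (56/0.06) * (920*2.4^2/2)
L/D = 933.33333333
rho*v^2/2 = 920*5.76/2 = 2649.6
dP = 0.037 * 933.33333333 * 2649.6
dP = 91499.5 Pa


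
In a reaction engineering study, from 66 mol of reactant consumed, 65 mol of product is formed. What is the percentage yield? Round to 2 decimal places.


Yield = (moles product / moles consumed) * 100%
Yield = (65 / 66) * 100
Yield = 0.9848 * 100
Yield = 98.48%


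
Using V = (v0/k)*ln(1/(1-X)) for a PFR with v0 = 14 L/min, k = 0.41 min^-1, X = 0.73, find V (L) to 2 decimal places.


V = (v0/k) * ln(1/(1-X))
V = (14/0.41) * ln(1/(1-0.73))
V = 34.146341 * ln(3.703704)
V = 34.146341 * 1.309333
V = 44.71 L


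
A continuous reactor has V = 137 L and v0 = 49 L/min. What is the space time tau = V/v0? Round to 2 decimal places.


tau = V / v0
tau = 137 / 49
tau = 2.80 min


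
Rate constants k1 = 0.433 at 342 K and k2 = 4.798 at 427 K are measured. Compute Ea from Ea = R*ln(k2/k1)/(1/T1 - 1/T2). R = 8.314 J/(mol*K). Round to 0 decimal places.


Ea = R * ln(k2/k1) / (1/T1 - 1/T2)
ln(k2/k1) = ln(4.798/0.433) = 2.4052167
1/T1 - 1/T2 = 1/342 - 1/427 = 0.000582056233
Ea = 8.314 * 2.4052167 / 0.000582056233
Ea = 34356 J/mol


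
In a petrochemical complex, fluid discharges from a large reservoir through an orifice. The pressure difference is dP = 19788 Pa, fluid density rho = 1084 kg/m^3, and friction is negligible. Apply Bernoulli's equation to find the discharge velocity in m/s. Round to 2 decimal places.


v = sqrt(2*dP/rho)
v = sqrt(2*19788/1084)
v = sqrt(36.509225)
v = 6.04 m/s


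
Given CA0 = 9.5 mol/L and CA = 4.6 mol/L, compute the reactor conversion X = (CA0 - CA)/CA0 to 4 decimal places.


X = (CA0 - CA) / CA0
X = (9.5 - 4.6) / 9.5
X = 4.9 / 9.5
X = 0.5158


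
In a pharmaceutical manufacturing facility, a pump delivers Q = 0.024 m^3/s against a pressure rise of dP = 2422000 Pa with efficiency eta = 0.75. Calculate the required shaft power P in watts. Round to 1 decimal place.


P = Q * dP / eta
P = 0.024 * 2422000 / 0.75
P = 58128.0 / 0.75
P = 77504.0 W


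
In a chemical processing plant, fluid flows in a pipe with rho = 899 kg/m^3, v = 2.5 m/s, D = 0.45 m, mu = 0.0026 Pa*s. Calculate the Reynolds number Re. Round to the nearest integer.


Re = rho * v * D / mu
Re = 899 * 2.5 * 0.45 / 0.0026
Re = 1011.375 / 0.0026
Re = 388990


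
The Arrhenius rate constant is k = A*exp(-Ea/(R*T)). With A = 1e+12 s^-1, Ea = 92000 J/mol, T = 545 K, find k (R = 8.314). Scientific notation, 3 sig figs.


k = A * exp(-Ea/(R*T))
k = 1e+12 * exp(-92000 / (8.314 * 545))
k = 1e+12 * exp(-20.303986)
k = 1.52e+03


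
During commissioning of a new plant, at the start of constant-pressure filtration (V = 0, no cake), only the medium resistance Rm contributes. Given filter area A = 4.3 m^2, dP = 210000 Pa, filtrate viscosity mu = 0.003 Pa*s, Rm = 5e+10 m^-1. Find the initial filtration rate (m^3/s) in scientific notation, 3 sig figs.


rate = A * dP / (mu * Rm)
rate = 4.3 * 210000 / (0.003 * 5e+10)
rate = 903000.0 / 1.500e+08
rate = 6.02e-03 m^3/s


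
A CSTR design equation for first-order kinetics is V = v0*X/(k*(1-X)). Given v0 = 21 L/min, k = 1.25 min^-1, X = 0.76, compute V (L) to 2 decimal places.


V = v0 * X / (k * (1 - X))
V = 21 * 0.76 / (1.25 * (1 - 0.76))
V = 15.96 / (1.25 * 0.24)
V = 15.96 / 0.3
V = 53.20 L


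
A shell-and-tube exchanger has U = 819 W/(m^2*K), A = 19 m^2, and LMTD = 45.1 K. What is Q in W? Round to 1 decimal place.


Q = U * A * LMTD
Q = 819 * 19 * 45.1
Q = 701801.1 W


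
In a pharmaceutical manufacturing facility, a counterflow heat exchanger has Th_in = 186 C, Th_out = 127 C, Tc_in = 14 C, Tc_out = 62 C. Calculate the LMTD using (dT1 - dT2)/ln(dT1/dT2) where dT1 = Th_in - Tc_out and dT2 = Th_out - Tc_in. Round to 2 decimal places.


dT1 = Th_in - Tc_out = 186 - 62 = 124
dT2 = Th_out - Tc_in = 127 - 14 = 113
LMTD = (dT1 - dT2) / ln(dT1/dT2)
LMTD = (124 - 113) / ln(124/113)
LMTD = 118.41 K


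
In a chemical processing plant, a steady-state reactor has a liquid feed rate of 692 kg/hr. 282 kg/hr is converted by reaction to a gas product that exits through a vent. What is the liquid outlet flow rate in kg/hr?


Steady-state mass balance on the main outlet: F_out = F_in - F_removed
F_out = 692 - 282
F_out = 410 kg/hr


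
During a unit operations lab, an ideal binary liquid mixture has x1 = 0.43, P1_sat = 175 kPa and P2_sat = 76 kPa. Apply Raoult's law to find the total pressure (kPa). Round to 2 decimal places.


P = x1*P1_sat + x2*P2_sat
x2 = 1 - x1 = 1 - 0.43 = 0.57
P = 0.43*175 + 0.57*76
P = 75.25 + 43.32
P = 118.57 kPa


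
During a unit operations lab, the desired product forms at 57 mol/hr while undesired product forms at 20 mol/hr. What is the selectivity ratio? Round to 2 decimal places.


S = desired product rate / undesired product rate
S = 57 / 20
S = 2.85


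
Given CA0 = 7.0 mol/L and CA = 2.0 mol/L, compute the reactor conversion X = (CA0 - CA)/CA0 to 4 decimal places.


X = (CA0 - CA) / CA0
X = (7.0 - 2.0) / 7.0
X = 5.0 / 7.0
X = 0.7143


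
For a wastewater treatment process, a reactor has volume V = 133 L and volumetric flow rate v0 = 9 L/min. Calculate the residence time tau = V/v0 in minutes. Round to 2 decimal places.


tau = V / v0
tau = 133 / 9
tau = 14.78 min


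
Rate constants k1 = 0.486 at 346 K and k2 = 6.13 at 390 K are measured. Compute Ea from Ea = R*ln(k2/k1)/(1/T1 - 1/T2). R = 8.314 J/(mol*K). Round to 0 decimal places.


Ea = R * ln(k2/k1) / (1/T1 - 1/T2)
ln(k2/k1) = ln(6.13/0.486) = 2.5347414
1/T1 - 1/T2 = 1/346 - 1/390 = 0.000326070846
Ea = 8.314 * 2.5347414 / 0.000326070846
Ea = 64630 J/mol


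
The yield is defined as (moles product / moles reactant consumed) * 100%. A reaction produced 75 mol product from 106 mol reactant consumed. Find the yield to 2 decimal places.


Yield = (moles product / moles consumed) * 100%
Yield = (75 / 106) * 100
Yield = 0.7075 * 100
Yield = 70.75%


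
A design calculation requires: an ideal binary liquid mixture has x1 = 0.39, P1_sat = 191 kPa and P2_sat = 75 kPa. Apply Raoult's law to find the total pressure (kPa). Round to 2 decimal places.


P = x1*P1_sat + x2*P2_sat
x2 = 1 - x1 = 1 - 0.39 = 0.61
P = 0.39*191 + 0.61*75
P = 74.49 + 45.75
P = 120.24 kPa


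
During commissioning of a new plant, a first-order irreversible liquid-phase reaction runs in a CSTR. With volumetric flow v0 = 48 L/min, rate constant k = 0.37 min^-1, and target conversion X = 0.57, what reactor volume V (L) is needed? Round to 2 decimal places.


V = v0 * X / (k * (1 - X))
V = 48 * 0.57 / (0.37 * (1 - 0.57))
V = 27.36 / (0.37 * 0.43)
V = 27.36 / 0.1591
V = 171.97 L


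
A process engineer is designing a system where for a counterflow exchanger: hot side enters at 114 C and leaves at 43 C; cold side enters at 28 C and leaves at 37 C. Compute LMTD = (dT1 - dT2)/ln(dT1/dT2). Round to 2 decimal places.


dT1 = Th_in - Tc_out = 114 - 37 = 77
dT2 = Th_out - Tc_in = 43 - 28 = 15
LMTD = (dT1 - dT2) / ln(dT1/dT2)
LMTD = (77 - 15) / ln(77/15)
LMTD = 37.90 K


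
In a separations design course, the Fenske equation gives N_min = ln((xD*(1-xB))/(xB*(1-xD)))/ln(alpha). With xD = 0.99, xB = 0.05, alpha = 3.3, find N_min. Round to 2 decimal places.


N_min = ln((xD*(1-xB))/(xB*(1-xD))) / ln(alpha)
Numerator inside ln: 0.9405 / 0.0005 = 1881.0
ln(1881.0) = 7.539559
ln(alpha) = ln(3.3) = 1.193922
N_min = 7.539559 / 1.193922 = 6.31


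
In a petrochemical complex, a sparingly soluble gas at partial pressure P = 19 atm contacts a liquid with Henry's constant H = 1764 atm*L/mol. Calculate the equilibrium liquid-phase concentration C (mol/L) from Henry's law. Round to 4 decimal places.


C = P / H
C = 19 / 1764
C = 0.0108 mol/L


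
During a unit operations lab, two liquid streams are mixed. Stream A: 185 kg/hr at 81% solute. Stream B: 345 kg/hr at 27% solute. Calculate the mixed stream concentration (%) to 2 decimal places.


Mass balance on solute: F1*x1 + F2*x2 = F3*x3
F3 = F1 + F2 = 185 + 345 = 530 kg/hr
x3 = (F1*x1 + F2*x2)/F3
x3 = (185*0.81 + 345*0.27) / 530
x3 = 45.85%


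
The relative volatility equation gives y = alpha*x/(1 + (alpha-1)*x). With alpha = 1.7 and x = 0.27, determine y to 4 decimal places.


y = alpha*x / (1 + (alpha-1)*x)
y = 1.7*0.27 / (1 + (1.7-1)*0.27)
y = 0.459 / (1 + 0.189)
y = 0.459 / 1.189
y = 0.3860


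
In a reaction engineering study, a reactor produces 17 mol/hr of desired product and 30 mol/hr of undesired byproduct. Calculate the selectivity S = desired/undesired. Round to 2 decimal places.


S = desired product rate / undesired product rate
S = 17 / 30
S = 0.57


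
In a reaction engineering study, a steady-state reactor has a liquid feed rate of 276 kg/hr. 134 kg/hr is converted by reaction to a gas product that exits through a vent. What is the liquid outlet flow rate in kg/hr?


Steady-state mass balance on the main outlet: F_out = F_in - F_removed
F_out = 276 - 134
F_out = 142 kg/hr


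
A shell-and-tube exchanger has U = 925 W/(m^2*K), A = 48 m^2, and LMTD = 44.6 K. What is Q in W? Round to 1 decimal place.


Q = U * A * LMTD
Q = 925 * 48 * 44.6
Q = 1980240.0 W


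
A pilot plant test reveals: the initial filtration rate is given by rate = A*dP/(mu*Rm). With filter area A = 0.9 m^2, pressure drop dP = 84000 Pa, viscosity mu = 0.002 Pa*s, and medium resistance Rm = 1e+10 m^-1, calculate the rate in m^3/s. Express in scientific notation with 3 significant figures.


rate = A * dP / (mu * Rm)
rate = 0.9 * 84000 / (0.002 * 1e+10)
rate = 75600.0 / 2.000e+07
rate = 3.78e-03 m^3/s


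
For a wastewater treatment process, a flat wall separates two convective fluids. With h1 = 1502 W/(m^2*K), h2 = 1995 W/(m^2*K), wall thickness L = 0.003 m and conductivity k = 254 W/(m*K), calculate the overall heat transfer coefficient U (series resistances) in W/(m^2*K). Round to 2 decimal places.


1/U = 1/h1 + L/k + 1/h2
1/U = 1/1502 + 0.003/254 + 1/1995
1/U = 0.000665779 + 1.1811e-05 + 0.0005012531
1/U = 0.0011788431
U = 848.29 W/(m^2*K)


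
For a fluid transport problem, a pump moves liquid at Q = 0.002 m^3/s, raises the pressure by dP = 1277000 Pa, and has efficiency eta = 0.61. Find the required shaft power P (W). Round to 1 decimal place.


P = Q * dP / eta
P = 0.002 * 1277000 / 0.61
P = 2554.0 / 0.61
P = 4186.9 W


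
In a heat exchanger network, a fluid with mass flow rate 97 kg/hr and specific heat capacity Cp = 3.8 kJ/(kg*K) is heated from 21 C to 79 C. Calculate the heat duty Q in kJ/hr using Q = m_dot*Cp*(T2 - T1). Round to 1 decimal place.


Q = m_dot * Cp * (T2 - T1)
Q = 97 * 3.8 * (79 - 21)
Q = 97 * 3.8 * 58
Q = 21378.8 kJ/hr


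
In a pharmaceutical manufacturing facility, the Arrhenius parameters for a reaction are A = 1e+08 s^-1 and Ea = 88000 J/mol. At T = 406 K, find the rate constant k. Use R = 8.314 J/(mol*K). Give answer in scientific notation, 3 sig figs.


k = A * exp(-Ea/(R*T))
k = 1e+08 * exp(-88000 / (8.314 * 406))
k = 1e+08 * exp(-26.070335)
k = 4.76e-04


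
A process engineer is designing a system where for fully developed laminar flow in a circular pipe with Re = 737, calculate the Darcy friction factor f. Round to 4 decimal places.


f = 64 / Re
f = 64 / 737
f = 0.0868


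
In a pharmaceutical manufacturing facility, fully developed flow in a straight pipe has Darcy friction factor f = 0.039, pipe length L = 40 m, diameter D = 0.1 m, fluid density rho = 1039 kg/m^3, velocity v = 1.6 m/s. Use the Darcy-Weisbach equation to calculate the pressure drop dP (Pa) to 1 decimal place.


dP = f * (L/D) * (rho*v^2/2)
dP = 0.039 * (40/0.1) * (1039*1.6^2/2)
L/D = 400.0
rho*v^2/2 = 1039*2.56/2 = 1329.92
dP = 0.039 * 400.0 * 1329.92
dP = 20746.8 Pa


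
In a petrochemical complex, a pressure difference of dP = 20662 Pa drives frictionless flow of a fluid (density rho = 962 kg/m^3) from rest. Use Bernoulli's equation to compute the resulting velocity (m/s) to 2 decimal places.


v = sqrt(2*dP/rho)
v = sqrt(2*20662/962)
v = sqrt(42.956341)
v = 6.55 m/s


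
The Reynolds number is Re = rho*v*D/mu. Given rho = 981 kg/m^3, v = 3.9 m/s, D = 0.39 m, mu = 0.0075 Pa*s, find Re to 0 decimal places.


Re = rho * v * D / mu
Re = 981 * 3.9 * 0.39 / 0.0075
Re = 1492.101 / 0.0075
Re = 198947


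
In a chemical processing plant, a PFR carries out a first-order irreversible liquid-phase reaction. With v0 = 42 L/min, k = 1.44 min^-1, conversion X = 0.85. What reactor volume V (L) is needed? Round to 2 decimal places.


V = (v0/k) * ln(1/(1-X))
V = (42/1.44) * ln(1/(1-0.85))
V = 29.166667 * ln(6.666667)
V = 29.166667 * 1.89712
V = 55.33 L


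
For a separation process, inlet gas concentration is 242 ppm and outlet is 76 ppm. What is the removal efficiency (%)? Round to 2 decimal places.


Efficiency = (G_in - G_out) / G_in * 100%
Efficiency = (242 - 76) / 242 * 100
Efficiency = 166 / 242 * 100
Efficiency = 68.60%


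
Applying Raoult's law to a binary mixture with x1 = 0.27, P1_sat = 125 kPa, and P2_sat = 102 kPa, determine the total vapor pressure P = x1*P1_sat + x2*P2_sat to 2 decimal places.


P = x1*P1_sat + x2*P2_sat
x2 = 1 - x1 = 1 - 0.27 = 0.73
P = 0.27*125 + 0.73*102
P = 33.75 + 74.46
P = 108.21 kPa


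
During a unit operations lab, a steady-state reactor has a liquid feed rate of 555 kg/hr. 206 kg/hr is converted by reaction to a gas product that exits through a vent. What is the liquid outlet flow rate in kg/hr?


Steady-state mass balance on the main outlet: F_out = F_in - F_removed
F_out = 555 - 206
F_out = 349 kg/hr


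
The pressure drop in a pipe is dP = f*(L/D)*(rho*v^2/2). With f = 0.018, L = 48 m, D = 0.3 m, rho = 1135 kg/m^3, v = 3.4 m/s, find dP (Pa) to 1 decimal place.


dP = f * (L/D) * (rho*v^2/2)
dP = 0.018 * (48/0.3) * (1135*3.4^2/2)
L/D = 160.0
rho*v^2/2 = 1135*11.56/2 = 6560.3
dP = 0.018 * 160.0 * 6560.3
dP = 18893.7 Pa


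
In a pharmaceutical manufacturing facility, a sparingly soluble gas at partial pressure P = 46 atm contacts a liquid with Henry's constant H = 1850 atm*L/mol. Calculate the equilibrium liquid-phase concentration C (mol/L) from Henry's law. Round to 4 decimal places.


C = P / H
C = 46 / 1850
C = 0.0249 mol/L


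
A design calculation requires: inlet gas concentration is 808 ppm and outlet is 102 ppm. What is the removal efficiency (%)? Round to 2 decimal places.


Efficiency = (G_in - G_out) / G_in * 100%
Efficiency = (808 - 102) / 808 * 100
Efficiency = 706 / 808 * 100
Efficiency = 87.38%


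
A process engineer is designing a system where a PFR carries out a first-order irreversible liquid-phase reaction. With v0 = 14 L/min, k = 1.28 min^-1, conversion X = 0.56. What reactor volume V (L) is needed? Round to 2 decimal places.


V = (v0/k) * ln(1/(1-X))
V = (14/1.28) * ln(1/(1-0.56))
V = 10.9375 * ln(2.272727)
V = 10.9375 * 0.82098
V = 8.98 L
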